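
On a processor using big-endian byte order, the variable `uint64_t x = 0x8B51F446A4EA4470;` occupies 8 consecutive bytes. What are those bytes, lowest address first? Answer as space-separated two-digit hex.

8B 51 F4 46 A4 EA 44 70

Split into bytes (most-significant first): 8B 51 F4 46 A4 EA 44 70.
In big-endian order the high byte comes first in memory.
So the memory order matches the most-significant-first order: 8B 51 F4 46 A4 EA 44 70.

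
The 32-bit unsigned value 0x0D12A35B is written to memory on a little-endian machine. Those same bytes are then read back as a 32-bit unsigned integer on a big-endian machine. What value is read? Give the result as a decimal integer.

1537413645

Stored little-endian, the bytes at ascending addresses are 5B A3 12 0D.
Read back as big-endian, the last byte is least significant, giving 0x5BA3120D.
0x5BA3120D = 1537413645.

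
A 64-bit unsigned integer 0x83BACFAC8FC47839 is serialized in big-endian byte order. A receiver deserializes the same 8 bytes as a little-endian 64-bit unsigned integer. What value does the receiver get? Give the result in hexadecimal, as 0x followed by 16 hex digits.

0x3978C48FACCFBA83

Stored big-endian, the bytes at ascending addresses are 83 BA CF AC 8F C4 78 39.
Read back as little-endian, the first byte is least significant, giving 0x3978C48FACCFBA83.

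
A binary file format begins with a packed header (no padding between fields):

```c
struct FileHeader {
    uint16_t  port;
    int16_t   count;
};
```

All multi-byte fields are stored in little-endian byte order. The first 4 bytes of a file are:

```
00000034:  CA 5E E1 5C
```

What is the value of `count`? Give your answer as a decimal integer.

23777

`count` follows `port` (2 bytes), so it starts at byte offset 2 and occupies 2 bytes.
Bytes at offsets 2..3: E1 5C.
Little-endian: lowest address holds the least-significant byte.
Reassemble most-significant byte first: 5C E1 → 0x5CE1.
0x5CE1 = 23777.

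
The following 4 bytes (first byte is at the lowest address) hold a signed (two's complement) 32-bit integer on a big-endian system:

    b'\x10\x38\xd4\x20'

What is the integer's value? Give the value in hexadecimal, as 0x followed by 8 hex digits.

Big-endian stores the most-significant byte at the lowest address.
The bytes are already most-significant first: 0x1038D420.

0x1038D420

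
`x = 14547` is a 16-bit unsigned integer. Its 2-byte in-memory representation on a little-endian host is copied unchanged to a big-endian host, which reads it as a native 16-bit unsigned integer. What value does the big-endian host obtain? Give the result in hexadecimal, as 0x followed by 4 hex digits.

0xD338

14547 in 16-bit hexadecimal is 0x38D3.
Stored little-endian, the bytes at ascending addresses are D3 38.
Read back as big-endian, the last byte is least significant, giving 0xD338.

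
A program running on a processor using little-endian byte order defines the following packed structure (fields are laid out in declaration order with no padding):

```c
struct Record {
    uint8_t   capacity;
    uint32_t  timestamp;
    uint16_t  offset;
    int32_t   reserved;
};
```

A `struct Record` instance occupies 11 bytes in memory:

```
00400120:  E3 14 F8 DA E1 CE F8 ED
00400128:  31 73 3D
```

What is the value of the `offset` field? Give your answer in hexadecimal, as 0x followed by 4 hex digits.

`offset` follows `capacity` (1 B), `timestamp` (4 B), so it starts at offset 1 + 4 = 5 and occupies 2 bytes.
Bytes at offsets 5..6: CE F8.
Little-endian: lowest address holds the least-significant byte.
Reassemble most-significant byte first: F8 CE → 0xF8CE.

0xF8CE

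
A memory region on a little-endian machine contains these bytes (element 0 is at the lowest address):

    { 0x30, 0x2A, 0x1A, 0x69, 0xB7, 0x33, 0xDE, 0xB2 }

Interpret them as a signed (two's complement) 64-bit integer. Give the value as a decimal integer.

-5557948027293259216

Little-endian: lowest address holds the least-significant byte.
Reassemble most-significant byte first: B2 DE 33 B7 69 1A 2A 30 → 0xB2DE33B7691A2A30.
Top bit is set, so as a signed 64-bit value this is 0xB2DE33B7691A2A30 − 2^64 = -5557948027293259216.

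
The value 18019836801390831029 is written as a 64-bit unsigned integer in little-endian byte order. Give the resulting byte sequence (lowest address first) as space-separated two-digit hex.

18019836801390831029 in hexadecimal, padded to 64 bits, is 0xFA135219016965B5.
Split into bytes (most-significant first): FA 13 52 19 01 69 65 B5.
Little-endian stores the least-significant byte at the lowest address.
So at ascending addresses the bytes are B5 65 69 01 19 52 13 FA.

B5 65 69 01 19 52 13 FA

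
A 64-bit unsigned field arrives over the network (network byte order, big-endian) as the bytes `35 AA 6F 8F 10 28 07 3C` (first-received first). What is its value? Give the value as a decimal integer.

Big-endian stores the most-significant byte at the lowest address.
The bytes are already most-significant first: 0x35AA6F8F1028073C.
0x35AA6F8F1028073C = 3867025890293057340.

3867025890293057340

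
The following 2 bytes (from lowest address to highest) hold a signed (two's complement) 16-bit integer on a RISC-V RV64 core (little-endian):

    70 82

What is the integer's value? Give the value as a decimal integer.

Little-endian: lowest address holds the least-significant byte.
Reassemble most-significant byte first: 82 70 → 0x8270.
Top bit is set, so as a signed 16-bit value this is 0x8270 − 2^16 = -32144.

-32144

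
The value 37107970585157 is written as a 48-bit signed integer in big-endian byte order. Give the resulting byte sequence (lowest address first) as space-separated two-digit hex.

21 BF DF 67 B2 45

37107970585157 in hexadecimal, padded to 48 bits, is 0x21BFDF67B245.
Split into bytes (most-significant first): 21 BF DF 67 B2 45.
In big-endian order the high byte comes first in memory.
So the memory order matches the most-significant-first order: 21 BF DF 67 B2 45.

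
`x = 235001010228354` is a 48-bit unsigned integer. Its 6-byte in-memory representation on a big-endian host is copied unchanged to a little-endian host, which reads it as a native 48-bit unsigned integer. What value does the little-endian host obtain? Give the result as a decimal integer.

235001010228354 in 48-bit hexadecimal is 0xD5BB6FBC8C82.
Stored big-endian, the bytes at ascending addresses are D5 BB 6F BC 8C 82.
Read back as little-endian, the first byte is least significant, giving 0x828CBC6FBBD5.
0x828CBC6FBBD5 = 143540968471509.

143540968471509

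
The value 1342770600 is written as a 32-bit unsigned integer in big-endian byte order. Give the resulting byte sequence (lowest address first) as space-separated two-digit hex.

1342770600 in hexadecimal, padded to 32 bits, is 0x50090DA8.
Split into bytes (most-significant first): 50 09 0D A8.
In big-endian order the high byte comes first in memory.
So the memory order matches the most-significant-first order: 50 09 0D A8.

50 09 0D A8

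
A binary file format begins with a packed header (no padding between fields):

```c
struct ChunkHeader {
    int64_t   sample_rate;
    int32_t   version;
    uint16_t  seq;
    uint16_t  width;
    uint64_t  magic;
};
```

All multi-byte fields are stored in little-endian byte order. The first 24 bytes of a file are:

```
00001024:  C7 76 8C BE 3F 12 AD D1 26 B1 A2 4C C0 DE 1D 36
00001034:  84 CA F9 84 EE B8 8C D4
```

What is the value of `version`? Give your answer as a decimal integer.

1285730598

`version` follows `sample_rate` (8 bytes), so it starts at byte offset 8 and occupies 4 bytes.
Bytes at offsets 8..11: 26 B1 A2 4C.
Little-endian stores the least-significant byte at the lowest address.
Reassemble most-significant byte first: 4C A2 B1 26 → 0x4CA2B126.
0x4CA2B126 = 1285730598.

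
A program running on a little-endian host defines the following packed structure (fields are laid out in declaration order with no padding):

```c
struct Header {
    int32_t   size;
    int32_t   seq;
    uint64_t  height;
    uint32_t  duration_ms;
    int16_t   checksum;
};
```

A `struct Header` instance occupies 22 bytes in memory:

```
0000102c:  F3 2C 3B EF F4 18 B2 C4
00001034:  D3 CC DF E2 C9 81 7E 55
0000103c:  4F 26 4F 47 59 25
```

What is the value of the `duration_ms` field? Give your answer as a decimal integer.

`duration_ms` follows `size` (4 B), `seq` (4 B), `height` (8 B), so it starts at offset 4 + 4 + 8 = 16 and occupies 4 bytes.
Bytes at offsets 16..19: 4F 26 4F 47.
In little-endian order the low byte comes first in memory.
Reassemble most-significant byte first: 47 4F 26 4F → 0x474F264F.
0x474F264F = 1196369487.

1196369487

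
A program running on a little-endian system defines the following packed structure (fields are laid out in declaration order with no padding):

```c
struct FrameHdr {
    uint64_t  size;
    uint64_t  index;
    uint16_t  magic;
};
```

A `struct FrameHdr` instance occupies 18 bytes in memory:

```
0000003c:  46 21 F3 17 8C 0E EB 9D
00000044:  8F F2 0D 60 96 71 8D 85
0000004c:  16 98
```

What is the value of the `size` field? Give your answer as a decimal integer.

11379204878341710150

`size` is the first field, at byte offset 0, occupying 8 bytes.
Bytes at offsets 0..7: 46 21 F3 17 8C 0E EB 9D.
Little-endian: lowest address holds the least-significant byte.
Reassemble most-significant byte first: 9D EB 0E 8C 17 F3 21 46 → 0x9DEB0E8C17F32146.
0x9DEB0E8C17F32146 = 11379204878341710150.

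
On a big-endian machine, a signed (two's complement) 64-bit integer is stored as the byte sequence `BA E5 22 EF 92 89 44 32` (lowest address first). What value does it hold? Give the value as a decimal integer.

-4979535400637217742

Big-endian stores the most-significant byte at the lowest address.
The bytes are already most-significant first: 0xBAE522EF92894432.
Top bit is set, so as a signed 64-bit value this is 0xBAE522EF92894432 − 2^64 = -4979535400637217742.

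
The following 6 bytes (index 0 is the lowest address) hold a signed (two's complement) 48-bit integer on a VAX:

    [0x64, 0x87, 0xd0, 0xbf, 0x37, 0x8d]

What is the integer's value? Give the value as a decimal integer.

Little-endian stores the least-significant byte at the lowest address.
Reassemble most-significant byte first: 8D 37 BF D0 87 64 → 0x8D37BFD08764.
Top bit is set, so as a signed 48-bit value this is 0x8D37BFD08764 − 2^48 = -126204395878556.

-126204395878556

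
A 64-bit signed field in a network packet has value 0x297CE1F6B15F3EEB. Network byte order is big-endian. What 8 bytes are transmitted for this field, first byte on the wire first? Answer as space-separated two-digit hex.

29 7C E1 F6 B1 5F 3E EB

Split into bytes (most-significant first): 29 7C E1 F6 B1 5F 3E EB.
Big-endian stores the most-significant byte at the lowest address.
So the memory order matches the most-significant-first order: 29 7C E1 F6 B1 5F 3E EB.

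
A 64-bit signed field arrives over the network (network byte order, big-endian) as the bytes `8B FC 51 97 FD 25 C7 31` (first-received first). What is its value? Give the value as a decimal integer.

In big-endian order the high byte comes first in memory.
The bytes are already most-significant first: 0x8BFC5197FD25C731.
Top bit is set, so as a signed 64-bit value this is 0x8BFC5197FD25C731 − 2^64 = -8359717095077460175.

-8359717095077460175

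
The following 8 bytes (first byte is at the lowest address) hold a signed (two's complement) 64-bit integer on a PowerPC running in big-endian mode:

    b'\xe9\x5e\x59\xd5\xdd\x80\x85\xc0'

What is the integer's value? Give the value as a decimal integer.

Big-endian stores the most-significant byte at the lowest address.
The bytes are already most-significant first: 0xE95E59D5DD8085C0.
Top bit is set, so as a signed 64-bit value this is 0xE95E59D5DD8085C0 − 2^64 = -1630767239982447168.

-1630767239982447168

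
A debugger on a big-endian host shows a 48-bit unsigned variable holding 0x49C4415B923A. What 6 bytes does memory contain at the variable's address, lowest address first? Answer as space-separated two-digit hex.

Split into bytes (most-significant first): 49 C4 41 5B 92 3A.
Big-endian: lowest address holds the most-significant byte.
So the memory order matches the most-significant-first order: 49 C4 41 5B 92 3A.

49 C4 41 5B 92 3A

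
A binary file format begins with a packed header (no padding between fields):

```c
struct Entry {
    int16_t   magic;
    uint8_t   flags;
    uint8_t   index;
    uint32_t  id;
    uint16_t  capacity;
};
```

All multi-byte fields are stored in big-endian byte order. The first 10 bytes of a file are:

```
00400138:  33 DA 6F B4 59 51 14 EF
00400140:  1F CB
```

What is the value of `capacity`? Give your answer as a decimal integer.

8139

`capacity` follows `magic` (2 B), `flags` (1 B), `index` (1 B), `id` (4 B), so it starts at offset 2 + 1 + 1 + 4 = 8 and occupies 2 bytes.
Bytes at offsets 8..9: 1F CB.
Big-endian: lowest address holds the most-significant byte.
The bytes are already most-significant first: 0x1FCB.
0x1FCB = 8139.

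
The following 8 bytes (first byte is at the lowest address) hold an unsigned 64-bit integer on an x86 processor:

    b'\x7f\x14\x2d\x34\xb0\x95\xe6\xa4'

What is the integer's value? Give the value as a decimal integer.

Little-endian stores the least-significant byte at the lowest address.
Reassemble most-significant byte first: A4 E6 95 B0 34 2D 14 7F → 0xA4E695B0342D147F.
0xA4E695B0342D147F = 11882349250885784703.

11882349250885784703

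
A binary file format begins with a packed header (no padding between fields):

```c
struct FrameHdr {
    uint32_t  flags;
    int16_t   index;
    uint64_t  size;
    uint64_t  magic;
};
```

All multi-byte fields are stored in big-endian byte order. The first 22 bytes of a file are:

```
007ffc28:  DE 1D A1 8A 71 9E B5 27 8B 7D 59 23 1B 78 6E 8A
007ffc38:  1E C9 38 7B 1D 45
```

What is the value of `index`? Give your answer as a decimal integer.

29086

`index` follows `flags` (4 bytes), so it starts at byte offset 4 and occupies 2 bytes.
Bytes at offsets 4..5: 71 9E.
Big-endian: lowest address holds the most-significant byte.
The bytes are already most-significant first: 0x719E.
0x719E = 29086.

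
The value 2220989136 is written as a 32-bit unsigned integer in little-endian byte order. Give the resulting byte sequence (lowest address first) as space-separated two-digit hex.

2220989136 in hexadecimal, padded to 32 bits, is 0x84619AD0.
Split into bytes (most-significant first): 84 61 9A D0.
Little-endian: lowest address holds the least-significant byte.
So at ascending addresses the bytes are D0 9A 61 84.

D0 9A 61 84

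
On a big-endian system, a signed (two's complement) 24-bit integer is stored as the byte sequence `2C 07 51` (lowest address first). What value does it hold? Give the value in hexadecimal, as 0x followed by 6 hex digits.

Big-endian stores the most-significant byte at the lowest address.
The bytes are already most-significant first: 0x2C0751.

0x2C0751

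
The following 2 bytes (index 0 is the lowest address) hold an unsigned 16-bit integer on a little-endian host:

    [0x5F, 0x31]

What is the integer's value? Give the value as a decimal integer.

Little-endian: lowest address holds the least-significant byte.
Reassemble most-significant byte first: 31 5F → 0x315F.
0x315F = 12639.

12639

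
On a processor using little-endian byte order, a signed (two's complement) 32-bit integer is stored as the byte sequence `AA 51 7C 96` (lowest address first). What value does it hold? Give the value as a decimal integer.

-1770237526

In little-endian order the low byte comes first in memory.
Reassemble most-significant byte first: 96 7C 51 AA → 0x967C51AA.
Top bit is set, so as a signed 32-bit value this is 0x967C51AA − 2^32 = -1770237526.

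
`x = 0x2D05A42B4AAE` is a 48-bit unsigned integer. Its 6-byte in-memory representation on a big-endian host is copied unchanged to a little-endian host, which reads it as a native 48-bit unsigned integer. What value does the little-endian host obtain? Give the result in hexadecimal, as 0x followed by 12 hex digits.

0xAE4A2BA4052D

Stored big-endian, the bytes at ascending addresses are 2D 05 A4 2B 4A AE.
Read back as little-endian, the first byte is least significant, giving 0xAE4A2BA4052D.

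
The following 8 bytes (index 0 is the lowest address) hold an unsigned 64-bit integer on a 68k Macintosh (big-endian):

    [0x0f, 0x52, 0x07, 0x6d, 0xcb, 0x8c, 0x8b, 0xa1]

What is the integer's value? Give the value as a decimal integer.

1103953026807008161

In big-endian order the high byte comes first in memory.
The bytes are already most-significant first: 0x0F52076DCB8C8BA1.
0x0F52076DCB8C8BA1 = 1103953026807008161.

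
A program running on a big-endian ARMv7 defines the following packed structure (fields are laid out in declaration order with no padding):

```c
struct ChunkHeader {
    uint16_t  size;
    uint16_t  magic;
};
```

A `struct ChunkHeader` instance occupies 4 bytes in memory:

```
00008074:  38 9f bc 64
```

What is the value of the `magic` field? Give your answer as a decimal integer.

48228

`magic` follows `size` (2 bytes), so it starts at byte offset 2 and occupies 2 bytes.
Bytes at offsets 2..3: BC 64.
Big-endian: lowest address holds the most-significant byte.
The bytes are already most-significant first: 0xBC64.
0xBC64 = 48228.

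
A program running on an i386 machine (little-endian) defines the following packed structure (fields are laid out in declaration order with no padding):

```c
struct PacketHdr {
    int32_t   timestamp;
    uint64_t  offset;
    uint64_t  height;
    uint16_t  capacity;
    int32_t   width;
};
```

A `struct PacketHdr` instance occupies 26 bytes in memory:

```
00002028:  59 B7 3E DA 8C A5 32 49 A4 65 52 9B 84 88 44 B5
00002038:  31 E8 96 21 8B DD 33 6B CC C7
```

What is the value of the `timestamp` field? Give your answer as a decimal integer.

`timestamp` is the first field, at byte offset 0, occupying 4 bytes.
Bytes at offsets 0..3: 59 B7 3E DA.
Little-endian stores the least-significant byte at the lowest address.
Reassemble most-significant byte first: DA 3E B7 59 → 0xDA3EB759.
Top bit is set, so as a signed 32-bit value this is 0xDA3EB759 − 2^32 = -633424039.

-633424039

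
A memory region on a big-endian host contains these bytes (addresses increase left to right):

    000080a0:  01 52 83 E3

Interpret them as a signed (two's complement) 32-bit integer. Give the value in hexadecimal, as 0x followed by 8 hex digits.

Big-endian: lowest address holds the most-significant byte.
The bytes are already most-significant first: 0x015283E3.

0x015283E3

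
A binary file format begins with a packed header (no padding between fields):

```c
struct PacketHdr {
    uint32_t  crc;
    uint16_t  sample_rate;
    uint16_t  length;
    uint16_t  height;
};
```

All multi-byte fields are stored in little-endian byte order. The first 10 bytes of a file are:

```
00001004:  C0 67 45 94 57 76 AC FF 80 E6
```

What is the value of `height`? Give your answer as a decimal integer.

`height` follows `crc` (4 B), `sample_rate` (2 B), `length` (2 B), so it starts at offset 4 + 2 + 2 = 8 and occupies 2 bytes.
Bytes at offsets 8..9: 80 E6.
In little-endian order the low byte comes first in memory.
Reassemble most-significant byte first: E6 80 → 0xE680.
0xE680 = 59008.

59008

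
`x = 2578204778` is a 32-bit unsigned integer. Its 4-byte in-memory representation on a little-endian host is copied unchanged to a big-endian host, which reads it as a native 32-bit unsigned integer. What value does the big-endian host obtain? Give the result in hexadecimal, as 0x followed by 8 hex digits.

2578204778 in 32-bit hexadecimal is 0x99AC486A.
Stored little-endian, the bytes at ascending addresses are 6A 48 AC 99.
Read back as big-endian, the last byte is least significant, giving 0x6A48AC99.

0x6A48AC99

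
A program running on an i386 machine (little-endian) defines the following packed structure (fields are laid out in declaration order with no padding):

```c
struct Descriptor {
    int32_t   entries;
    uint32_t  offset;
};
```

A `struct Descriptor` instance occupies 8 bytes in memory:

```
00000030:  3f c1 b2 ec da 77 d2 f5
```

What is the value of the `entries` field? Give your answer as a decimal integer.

`entries` is the first field, at byte offset 0, occupying 4 bytes.
Bytes at offsets 0..3: 3F C1 B2 EC.
Little-endian stores the least-significant byte at the lowest address.
Reassemble most-significant byte first: EC B2 C1 3F → 0xECB2C13F.
Top bit is set, so as a signed 32-bit value this is 0xECB2C13F − 2^32 = -323829441.

-323829441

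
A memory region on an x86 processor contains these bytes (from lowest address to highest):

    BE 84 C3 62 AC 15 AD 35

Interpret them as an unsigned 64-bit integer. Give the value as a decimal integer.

3867771485116662974

In little-endian order the low byte comes first in memory.
Reassemble most-significant byte first: 35 AD 15 AC 62 C3 84 BE → 0x35AD15AC62C384BE.
0x35AD15AC62C384BE = 3867771485116662974.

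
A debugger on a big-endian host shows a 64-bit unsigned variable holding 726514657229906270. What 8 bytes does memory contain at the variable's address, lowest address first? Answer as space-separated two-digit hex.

0A 15 19 3B 44 4D A1 5E

726514657229906270 in hexadecimal, padded to 64 bits, is 0x0A15193B444DA15E.
Split into bytes (most-significant first): 0A 15 19 3B 44 4D A1 5E.
Big-endian: lowest address holds the most-significant byte.
So the memory order matches the most-significant-first order: 0A 15 19 3B 44 4D A1 5E.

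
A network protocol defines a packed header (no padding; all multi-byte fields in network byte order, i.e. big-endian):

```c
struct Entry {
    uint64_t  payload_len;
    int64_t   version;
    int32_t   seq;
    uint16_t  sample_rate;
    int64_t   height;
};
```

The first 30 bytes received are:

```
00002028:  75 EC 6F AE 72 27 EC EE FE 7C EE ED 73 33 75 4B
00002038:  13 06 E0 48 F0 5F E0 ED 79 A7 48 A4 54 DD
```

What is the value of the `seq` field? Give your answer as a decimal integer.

`seq` follows `payload_len` (8 B), `version` (8 B), so it starts at offset 8 + 8 = 16 and occupies 4 bytes.
Bytes at offsets 16..19: 13 06 E0 48.
In big-endian order the high byte comes first in memory.
The bytes are already most-significant first: 0x1306E048.
0x1306E048 = 319217736.

319217736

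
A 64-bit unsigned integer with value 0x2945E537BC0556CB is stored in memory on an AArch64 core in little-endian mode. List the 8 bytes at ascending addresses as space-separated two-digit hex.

CB 56 05 BC 37 E5 45 29

Split into bytes (most-significant first): 29 45 E5 37 BC 05 56 CB.
Little-endian: lowest address holds the least-significant byte.
So at ascending addresses the bytes are CB 56 05 BC 37 E5 45 29.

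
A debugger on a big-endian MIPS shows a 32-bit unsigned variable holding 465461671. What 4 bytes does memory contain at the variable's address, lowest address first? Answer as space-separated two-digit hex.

1B BE 61 A7

465461671 in hexadecimal, padded to 32 bits, is 0x1BBE61A7.
Split into bytes (most-significant first): 1B BE 61 A7.
Big-endian: lowest address holds the most-significant byte.
So the memory order matches the most-significant-first order: 1B BE 61 A7.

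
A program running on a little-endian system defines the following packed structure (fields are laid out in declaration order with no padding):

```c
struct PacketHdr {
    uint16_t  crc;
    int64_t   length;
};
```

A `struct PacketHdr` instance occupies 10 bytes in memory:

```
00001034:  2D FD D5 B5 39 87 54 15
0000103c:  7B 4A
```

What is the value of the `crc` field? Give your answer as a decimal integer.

64813

`crc` is the first field, at byte offset 0, occupying 2 bytes.
Bytes at offsets 0..1: 2D FD.
Little-endian stores the least-significant byte at the lowest address.
Reassemble most-significant byte first: FD 2D → 0xFD2D.
0xFD2D = 64813.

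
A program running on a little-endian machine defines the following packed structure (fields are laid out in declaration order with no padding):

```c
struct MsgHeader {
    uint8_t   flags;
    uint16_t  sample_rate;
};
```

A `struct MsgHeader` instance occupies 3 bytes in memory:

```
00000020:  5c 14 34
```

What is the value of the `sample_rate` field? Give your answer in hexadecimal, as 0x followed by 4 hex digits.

0x3414

`sample_rate` follows `flags` (1 byte), so it starts at byte offset 1 and occupies 2 bytes.
Bytes at offsets 1..2: 14 34.
Little-endian: lowest address holds the least-significant byte.
Reassemble most-significant byte first: 34 14 → 0x3414.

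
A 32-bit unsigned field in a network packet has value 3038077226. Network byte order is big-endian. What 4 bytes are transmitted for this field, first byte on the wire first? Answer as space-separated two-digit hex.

3038077226 in hexadecimal, padded to 32 bits, is 0xB515612A.
Split into bytes (most-significant first): B5 15 61 2A.
In big-endian order the high byte comes first in memory.
So the memory order matches the most-significant-first order: B5 15 61 2A.

B5 15 61 2A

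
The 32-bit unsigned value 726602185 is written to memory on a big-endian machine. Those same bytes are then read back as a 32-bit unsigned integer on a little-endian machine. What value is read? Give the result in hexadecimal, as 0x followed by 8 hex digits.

0xC9114F2B

726602185 in 32-bit hexadecimal is 0x2B4F11C9.
Stored big-endian, the bytes at ascending addresses are 2B 4F 11 C9.
Read back as little-endian, the first byte is least significant, giving 0xC9114F2B.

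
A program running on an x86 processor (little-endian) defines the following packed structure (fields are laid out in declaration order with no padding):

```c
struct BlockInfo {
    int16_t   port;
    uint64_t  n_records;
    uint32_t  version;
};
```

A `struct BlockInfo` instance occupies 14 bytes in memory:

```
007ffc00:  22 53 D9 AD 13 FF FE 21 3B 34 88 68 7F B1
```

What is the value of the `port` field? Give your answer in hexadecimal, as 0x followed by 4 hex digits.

0x5322

`port` is the first field, at byte offset 0, occupying 2 bytes.
Bytes at offsets 0..1: 22 53.
In little-endian order the low byte comes first in memory.
Reassemble most-significant byte first: 53 22 → 0x5322.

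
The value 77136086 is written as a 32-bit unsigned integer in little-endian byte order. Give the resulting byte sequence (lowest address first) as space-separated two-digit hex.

77136086 in hexadecimal, padded to 32 bits, is 0x049900D6.
Split into bytes (most-significant first): 04 99 00 D6.
Little-endian stores the least-significant byte at the lowest address.
So at ascending addresses the bytes are D6 00 99 04.

D6 00 99 04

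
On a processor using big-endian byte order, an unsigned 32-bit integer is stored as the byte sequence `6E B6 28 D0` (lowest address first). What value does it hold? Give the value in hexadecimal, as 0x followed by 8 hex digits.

0x6EB628D0

In big-endian order the high byte comes first in memory.
The bytes are already most-significant first: 0x6EB628D0.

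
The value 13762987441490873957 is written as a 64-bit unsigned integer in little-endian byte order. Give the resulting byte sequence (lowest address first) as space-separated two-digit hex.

13762987441490873957 in hexadecimal, padded to 64 bits, is 0xBEFFF4289A39CE65.
Split into bytes (most-significant first): BE FF F4 28 9A 39 CE 65.
Little-endian stores the least-significant byte at the lowest address.
So at ascending addresses the bytes are 65 CE 39 9A 28 F4 FF BE.

65 CE 39 9A 28 F4 FF BE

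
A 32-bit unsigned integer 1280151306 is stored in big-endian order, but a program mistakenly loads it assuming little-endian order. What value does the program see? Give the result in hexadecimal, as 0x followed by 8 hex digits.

1280151306 in 32-bit hexadecimal is 0x4C4D8F0A.
Stored big-endian, the bytes at ascending addresses are 4C 4D 8F 0A.
Read back as little-endian, the first byte is least significant, giving 0x0A8F4D4C.

0x0A8F4D4C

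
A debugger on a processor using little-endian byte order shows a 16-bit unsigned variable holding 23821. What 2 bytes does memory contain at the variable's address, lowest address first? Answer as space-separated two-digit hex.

23821 in hexadecimal, padded to 16 bits, is 0x5D0D.
Split into bytes (most-significant first): 5D 0D.
In little-endian order the low byte comes first in memory.
So at ascending addresses the bytes are 0D 5D.

0D 5D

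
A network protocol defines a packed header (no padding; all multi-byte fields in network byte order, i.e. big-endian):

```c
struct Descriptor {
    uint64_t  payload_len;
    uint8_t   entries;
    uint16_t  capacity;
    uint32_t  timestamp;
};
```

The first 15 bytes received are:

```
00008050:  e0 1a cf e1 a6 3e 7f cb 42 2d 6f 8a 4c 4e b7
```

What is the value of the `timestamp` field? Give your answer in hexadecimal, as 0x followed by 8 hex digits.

`timestamp` follows `payload_len` (8 B), `entries` (1 B), `capacity` (2 B), so it starts at offset 8 + 1 + 2 = 11 and occupies 4 bytes.
Bytes at offsets 11..14: 8A 4C 4E B7.
Big-endian: lowest address holds the most-significant byte.
The bytes are already most-significant first: 0x8A4C4EB7.

0x8A4C4EB7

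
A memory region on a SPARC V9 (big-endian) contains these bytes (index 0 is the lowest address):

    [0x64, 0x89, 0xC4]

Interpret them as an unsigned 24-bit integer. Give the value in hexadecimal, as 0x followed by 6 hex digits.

0x6489C4

Big-endian: lowest address holds the most-significant byte.
The bytes are already most-significant first: 0x6489C4.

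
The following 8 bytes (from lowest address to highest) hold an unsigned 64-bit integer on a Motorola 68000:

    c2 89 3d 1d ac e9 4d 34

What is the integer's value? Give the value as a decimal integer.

14017802512831696180

Big-endian: lowest address holds the most-significant byte.
The bytes are already most-significant first: 0xC2893D1DACE94D34.
0xC2893D1DACE94D34 = 14017802512831696180.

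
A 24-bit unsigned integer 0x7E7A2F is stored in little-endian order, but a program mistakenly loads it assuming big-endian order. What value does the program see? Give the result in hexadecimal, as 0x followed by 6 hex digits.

Stored little-endian, the bytes at ascending addresses are 2F 7A 7E.
Read back as big-endian, the last byte is least significant, giving 0x2F7A7E.

0x2F7A7E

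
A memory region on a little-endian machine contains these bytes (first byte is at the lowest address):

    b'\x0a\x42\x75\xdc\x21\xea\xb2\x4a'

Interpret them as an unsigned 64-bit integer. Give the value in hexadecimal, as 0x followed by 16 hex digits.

Little-endian stores the least-significant byte at the lowest address.
Reassemble most-significant byte first: 4A B2 EA 21 DC 75 42 0A → 0x4AB2EA21DC75420A.

0x4AB2EA21DC75420A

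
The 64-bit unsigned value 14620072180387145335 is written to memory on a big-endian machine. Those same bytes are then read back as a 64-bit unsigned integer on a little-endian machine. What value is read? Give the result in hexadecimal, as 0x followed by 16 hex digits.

0x77E68B0630EEE4CA

14620072180387145335 in 64-bit hexadecimal is 0xCAE4EE30068BE677.
Stored big-endian, the bytes at ascending addresses are CA E4 EE 30 06 8B E6 77.
Read back as little-endian, the first byte is least significant, giving 0x77E68B0630EEE4CA.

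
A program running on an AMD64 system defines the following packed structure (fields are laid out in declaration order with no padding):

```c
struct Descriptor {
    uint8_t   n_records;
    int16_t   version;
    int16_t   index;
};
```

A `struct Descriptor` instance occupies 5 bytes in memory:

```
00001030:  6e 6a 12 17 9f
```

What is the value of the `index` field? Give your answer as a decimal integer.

-24809

`index` follows `n_records` (1 B), `version` (2 B), so it starts at offset 1 + 2 = 3 and occupies 2 bytes.
Bytes at offsets 3..4: 17 9F.
In little-endian order the low byte comes first in memory.
Reassemble most-significant byte first: 9F 17 → 0x9F17.
Top bit is set, so as a signed 16-bit value this is 0x9F17 − 2^16 = -24809.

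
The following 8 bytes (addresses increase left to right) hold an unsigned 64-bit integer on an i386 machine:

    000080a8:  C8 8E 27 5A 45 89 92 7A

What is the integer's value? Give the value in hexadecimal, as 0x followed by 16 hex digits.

Little-endian stores the least-significant byte at the lowest address.
Reassemble most-significant byte first: 7A 92 89 45 5A 27 8E C8 → 0x7A9289455A278EC8.

0x7A9289455A278EC8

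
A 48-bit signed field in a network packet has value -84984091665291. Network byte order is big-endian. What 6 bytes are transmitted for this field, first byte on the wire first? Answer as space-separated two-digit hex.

B2 B5 19 67 9C 75

Two's complement of -84984091665291 in 48 bits: 84984091665291 = 0x4D4AE698638B; invert → 0xB2B519679C74; add 1 → 0xB2B519679C75.
Split into bytes (most-significant first): B2 B5 19 67 9C 75.
In big-endian order the high byte comes first in memory.
So the memory order matches the most-significant-first order: B2 B5 19 67 9C 75.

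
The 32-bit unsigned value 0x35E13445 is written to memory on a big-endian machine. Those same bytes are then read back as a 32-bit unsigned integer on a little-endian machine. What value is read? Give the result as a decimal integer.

1161093429

Stored big-endian, the bytes at ascending addresses are 35 E1 34 45.
Read back as little-endian, the first byte is least significant, giving 0x4534E135.
0x4534E135 = 1161093429.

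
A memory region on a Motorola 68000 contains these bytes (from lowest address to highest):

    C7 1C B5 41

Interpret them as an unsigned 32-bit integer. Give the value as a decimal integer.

Big-endian stores the most-significant byte at the lowest address.
The bytes are already most-significant first: 0xC71CB541.
0xC71CB541 = 3340547393.

3340547393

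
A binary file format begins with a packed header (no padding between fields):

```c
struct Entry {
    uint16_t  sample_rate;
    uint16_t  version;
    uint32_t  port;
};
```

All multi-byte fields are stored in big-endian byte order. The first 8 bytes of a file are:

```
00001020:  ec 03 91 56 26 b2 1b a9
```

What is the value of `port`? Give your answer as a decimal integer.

`port` follows `sample_rate` (2 B), `version` (2 B), so it starts at offset 2 + 2 = 4 and occupies 4 bytes.
Bytes at offsets 4..7: 26 B2 1B A9.
Big-endian: lowest address holds the most-significant byte.
The bytes are already most-significant first: 0x26B21BA9.
0x26B21BA9 = 649206697.

649206697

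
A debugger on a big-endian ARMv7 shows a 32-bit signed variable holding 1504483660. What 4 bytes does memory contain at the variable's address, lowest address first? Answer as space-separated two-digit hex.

59 AC 99 4C

1504483660 in hexadecimal, padded to 32 bits, is 0x59AC994C.
Split into bytes (most-significant first): 59 AC 99 4C.
Big-endian: lowest address holds the most-significant byte.
So the memory order matches the most-significant-first order: 59 AC 99 4C.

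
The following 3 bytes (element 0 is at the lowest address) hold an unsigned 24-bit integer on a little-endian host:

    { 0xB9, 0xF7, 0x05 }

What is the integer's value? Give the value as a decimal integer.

391097

In little-endian order the low byte comes first in memory.
Reassemble most-significant byte first: 05 F7 B9 → 0x05F7B9.
0x05F7B9 = 391097.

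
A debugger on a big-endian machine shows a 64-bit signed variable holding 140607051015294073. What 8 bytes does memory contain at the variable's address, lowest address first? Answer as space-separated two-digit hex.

01 F3 89 5E 30 AE 8C 79

140607051015294073 in hexadecimal, padded to 64 bits, is 0x01F3895E30AE8C79.
Split into bytes (most-significant first): 01 F3 89 5E 30 AE 8C 79.
Big-endian stores the most-significant byte at the lowest address.
So the memory order matches the most-significant-first order: 01 F3 89 5E 30 AE 8C 79.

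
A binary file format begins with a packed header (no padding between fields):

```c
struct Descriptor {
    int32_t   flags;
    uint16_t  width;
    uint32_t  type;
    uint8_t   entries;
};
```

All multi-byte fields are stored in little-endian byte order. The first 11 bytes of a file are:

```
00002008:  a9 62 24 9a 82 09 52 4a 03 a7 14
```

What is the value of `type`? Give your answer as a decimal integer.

`type` follows `flags` (4 B), `width` (2 B), so it starts at offset 4 + 2 = 6 and occupies 4 bytes.
Bytes at offsets 6..9: 52 4A 03 A7.
Little-endian stores the least-significant byte at the lowest address.
Reassemble most-significant byte first: A7 03 4A 52 → 0xA7034A52.
0xA7034A52 = 2802010706.

2802010706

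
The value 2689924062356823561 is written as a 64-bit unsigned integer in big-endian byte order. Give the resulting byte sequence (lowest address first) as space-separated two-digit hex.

25 54 87 AE D1 8D DE 09

2689924062356823561 in hexadecimal, padded to 64 bits, is 0x255487AED18DDE09.
Split into bytes (most-significant first): 25 54 87 AE D1 8D DE 09.
In big-endian order the high byte comes first in memory.
So the memory order matches the most-significant-first order: 25 54 87 AE D1 8D DE 09.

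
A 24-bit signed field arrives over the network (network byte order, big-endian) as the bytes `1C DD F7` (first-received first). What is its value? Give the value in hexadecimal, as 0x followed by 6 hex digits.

0x1CDDF7

Big-endian stores the most-significant byte at the lowest address.
The bytes are already most-significant first: 0x1CDDF7.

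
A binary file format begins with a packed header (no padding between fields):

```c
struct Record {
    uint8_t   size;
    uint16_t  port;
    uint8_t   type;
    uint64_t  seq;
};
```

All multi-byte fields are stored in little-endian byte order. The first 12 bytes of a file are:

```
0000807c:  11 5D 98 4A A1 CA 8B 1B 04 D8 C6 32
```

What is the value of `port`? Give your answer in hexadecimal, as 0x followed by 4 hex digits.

0x985D

`port` follows `size` (1 byte), so it starts at byte offset 1 and occupies 2 bytes.
Bytes at offsets 1..2: 5D 98.
Little-endian stores the least-significant byte at the lowest address.
Reassemble most-significant byte first: 98 5D → 0x985D.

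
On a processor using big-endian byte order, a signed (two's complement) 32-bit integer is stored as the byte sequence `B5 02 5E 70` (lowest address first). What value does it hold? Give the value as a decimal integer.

-1258135952

Big-endian: lowest address holds the most-significant byte.
The bytes are already most-significant first: 0xB5025E70.
Top bit is set, so as a signed 32-bit value this is 0xB5025E70 − 2^32 = -1258135952.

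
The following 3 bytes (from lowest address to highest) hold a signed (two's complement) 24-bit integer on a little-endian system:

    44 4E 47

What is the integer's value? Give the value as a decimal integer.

Little-endian stores the least-significant byte at the lowest address.
Reassemble most-significant byte first: 47 4E 44 → 0x474E44.
0x474E44 = 4673092.

4673092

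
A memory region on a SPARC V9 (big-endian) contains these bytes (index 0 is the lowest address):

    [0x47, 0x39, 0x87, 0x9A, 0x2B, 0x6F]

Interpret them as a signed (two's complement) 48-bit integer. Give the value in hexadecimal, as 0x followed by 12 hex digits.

Big-endian stores the most-significant byte at the lowest address.
The bytes are already most-significant first: 0x4739879A2B6F.

0x4739879A2B6F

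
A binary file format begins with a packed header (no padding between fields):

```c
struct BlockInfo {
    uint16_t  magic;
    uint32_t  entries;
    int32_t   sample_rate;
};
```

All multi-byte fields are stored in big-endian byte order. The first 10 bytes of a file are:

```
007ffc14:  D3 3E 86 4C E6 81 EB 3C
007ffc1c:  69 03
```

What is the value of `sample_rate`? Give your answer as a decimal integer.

-348362493

`sample_rate` follows `magic` (2 B), `entries` (4 B), so it starts at offset 2 + 4 = 6 and occupies 4 bytes.
Bytes at offsets 6..9: EB 3C 69 03.
Big-endian stores the most-significant byte at the lowest address.
The bytes are already most-significant first: 0xEB3C6903.
Top bit is set, so as a signed 32-bit value this is 0xEB3C6903 − 2^32 = -348362493.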